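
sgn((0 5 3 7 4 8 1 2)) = -1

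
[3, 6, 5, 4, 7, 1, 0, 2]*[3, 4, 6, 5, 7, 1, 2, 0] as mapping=[0→5, 1→2, 2→1, 3→7, 4→0, 5→4, 6→3, 7→6] 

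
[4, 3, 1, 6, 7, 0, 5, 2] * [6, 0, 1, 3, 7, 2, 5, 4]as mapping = [0→7, 1→3, 2→0, 3→5, 4→4, 5→6, 6→2, 7→1]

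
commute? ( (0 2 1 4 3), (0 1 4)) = no: (0 2 1 4 3)*(0 1 4) = (0 2 4 3 1), (0 1 4)*(0 2 1 4 3) = (0 4 2 1 3)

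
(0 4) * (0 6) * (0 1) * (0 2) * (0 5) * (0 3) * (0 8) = (0 4 6 1 2 5 3 8)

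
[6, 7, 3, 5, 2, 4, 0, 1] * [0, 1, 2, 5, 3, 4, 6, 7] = [6, 7, 5, 4, 2, 3, 0, 1]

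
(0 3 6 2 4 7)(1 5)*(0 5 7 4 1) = (0 3 6 2 1 7 5)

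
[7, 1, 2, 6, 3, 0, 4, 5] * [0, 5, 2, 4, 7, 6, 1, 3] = [3, 5, 2, 1, 4, 0, 7, 6]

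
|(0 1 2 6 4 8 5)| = 7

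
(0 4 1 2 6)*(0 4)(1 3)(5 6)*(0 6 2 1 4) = (0 6)(2 5)(3 4)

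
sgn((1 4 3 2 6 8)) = -1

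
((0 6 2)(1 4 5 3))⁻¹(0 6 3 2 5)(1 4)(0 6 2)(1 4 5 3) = (0 3 6 2 1)(4 5)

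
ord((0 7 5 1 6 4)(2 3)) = 6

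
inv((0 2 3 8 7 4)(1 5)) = (0 4 7 8 3 2)(1 5)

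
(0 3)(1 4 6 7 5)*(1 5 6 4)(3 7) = (0 7 6 3)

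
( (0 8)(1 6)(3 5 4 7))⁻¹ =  (0 8)(1 6)(3 7 4 5)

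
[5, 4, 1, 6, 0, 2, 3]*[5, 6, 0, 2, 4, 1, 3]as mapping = [0→1, 1→4, 2→6, 3→3, 4→5, 5→0, 6→2]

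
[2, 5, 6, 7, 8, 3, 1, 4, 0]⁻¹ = [8, 6, 0, 5, 7, 1, 2, 3, 4]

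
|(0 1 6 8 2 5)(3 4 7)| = 6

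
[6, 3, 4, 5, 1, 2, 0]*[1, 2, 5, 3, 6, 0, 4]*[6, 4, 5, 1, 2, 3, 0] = [2, 1, 0, 6, 5, 3, 4]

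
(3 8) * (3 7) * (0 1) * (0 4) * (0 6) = (0 1 4 6)(3 8 7)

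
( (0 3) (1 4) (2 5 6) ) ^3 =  (0 3) (1 4) 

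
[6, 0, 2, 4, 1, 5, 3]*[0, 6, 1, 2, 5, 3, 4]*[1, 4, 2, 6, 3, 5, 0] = [3, 1, 4, 5, 0, 6, 2]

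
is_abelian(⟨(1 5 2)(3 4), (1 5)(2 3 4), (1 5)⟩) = no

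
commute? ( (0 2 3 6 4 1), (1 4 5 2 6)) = no: (0 2 3 6 4 1)*(1 4 5 2 6) = (0 6 5 2 3 1), (1 4 5 2 6)*(0 2 3 6 4 1) = (0 2 4 5 3 6)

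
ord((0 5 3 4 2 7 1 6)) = 8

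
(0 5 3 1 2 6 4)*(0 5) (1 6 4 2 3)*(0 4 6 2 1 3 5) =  (0 4) (1 5 3 2 6) 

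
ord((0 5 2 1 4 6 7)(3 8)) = 14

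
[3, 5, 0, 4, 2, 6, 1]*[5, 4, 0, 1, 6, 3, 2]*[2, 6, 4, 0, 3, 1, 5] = [6, 0, 1, 5, 2, 4, 3]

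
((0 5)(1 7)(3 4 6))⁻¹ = (0 5)(1 7)(3 6 4)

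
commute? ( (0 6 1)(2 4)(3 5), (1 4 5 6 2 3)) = no: (0 6 1)(2 4)(3 5) * (1 4 5 6 2 3) = (0 2 5 1)(3 6 4), (1 4 5 6 2 3) * (0 6 1)(2 4)(3 5) = (0 6 4 3)(1 2 5)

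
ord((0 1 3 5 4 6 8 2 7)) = 9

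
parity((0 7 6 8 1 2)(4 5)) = even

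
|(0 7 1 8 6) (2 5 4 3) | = 20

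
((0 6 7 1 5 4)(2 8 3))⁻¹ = (0 4 5 1 7 6)(2 3 8)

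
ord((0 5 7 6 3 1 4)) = 7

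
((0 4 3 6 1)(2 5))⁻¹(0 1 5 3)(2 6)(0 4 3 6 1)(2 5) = (0 2 6 4)(1 5)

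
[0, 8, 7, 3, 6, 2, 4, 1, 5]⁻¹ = [0, 7, 5, 3, 6, 8, 4, 2, 1]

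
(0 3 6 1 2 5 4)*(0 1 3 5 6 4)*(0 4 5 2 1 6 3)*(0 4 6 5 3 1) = (0 2 1)(4 5 6)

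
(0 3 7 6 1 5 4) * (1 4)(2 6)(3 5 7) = (0 5 1 7 2 6 4)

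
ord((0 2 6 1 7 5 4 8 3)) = 9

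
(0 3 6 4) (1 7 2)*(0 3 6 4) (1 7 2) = (0 6) (1 2 7) (3 4) 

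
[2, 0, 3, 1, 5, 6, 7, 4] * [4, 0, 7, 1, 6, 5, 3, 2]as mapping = [0→7, 1→4, 2→1, 3→0, 4→5, 5→3, 6→2, 7→6]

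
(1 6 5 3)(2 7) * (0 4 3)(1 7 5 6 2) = (0 4 3 7 1 2 5)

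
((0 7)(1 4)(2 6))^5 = (0 7)(1 4)(2 6)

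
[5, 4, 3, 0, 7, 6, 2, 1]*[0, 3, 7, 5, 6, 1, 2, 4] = [1, 6, 5, 0, 4, 2, 7, 3]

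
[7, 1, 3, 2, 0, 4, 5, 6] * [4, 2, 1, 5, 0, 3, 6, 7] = [7, 2, 5, 1, 4, 0, 3, 6]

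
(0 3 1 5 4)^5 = ()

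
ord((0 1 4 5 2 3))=6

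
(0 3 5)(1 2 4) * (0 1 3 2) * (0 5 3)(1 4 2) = (0 1 5 4)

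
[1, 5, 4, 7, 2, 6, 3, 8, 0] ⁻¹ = [8, 0, 4, 6, 2, 1, 5, 3, 7] 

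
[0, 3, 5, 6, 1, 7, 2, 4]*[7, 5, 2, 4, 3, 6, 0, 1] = [7, 4, 6, 0, 5, 1, 2, 3]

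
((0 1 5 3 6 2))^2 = (0 5 6)(1 3 2)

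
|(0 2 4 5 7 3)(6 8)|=6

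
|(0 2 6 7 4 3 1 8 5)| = 9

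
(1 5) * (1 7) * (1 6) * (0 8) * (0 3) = (0 8 3)(1 5 7 6)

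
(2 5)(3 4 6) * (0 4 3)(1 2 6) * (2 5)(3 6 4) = (0 3 6)(1 5 4)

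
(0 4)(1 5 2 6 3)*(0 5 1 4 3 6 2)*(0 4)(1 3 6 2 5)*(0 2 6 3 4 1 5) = (0 3 2)(1 4 5)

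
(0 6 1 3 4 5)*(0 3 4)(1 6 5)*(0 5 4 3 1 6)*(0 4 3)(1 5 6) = (0 3 6 4 1)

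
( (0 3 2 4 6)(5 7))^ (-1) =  (0 6 4 2 3)(5 7)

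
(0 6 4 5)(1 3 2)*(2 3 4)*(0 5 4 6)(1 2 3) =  (1 6 3)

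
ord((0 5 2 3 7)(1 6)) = 10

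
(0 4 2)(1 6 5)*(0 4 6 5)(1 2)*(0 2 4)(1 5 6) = (0 1 6 2)(4 5)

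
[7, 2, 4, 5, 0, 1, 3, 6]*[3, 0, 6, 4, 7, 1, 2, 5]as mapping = [0→5, 1→6, 2→7, 3→1, 4→3, 5→0, 6→4, 7→2]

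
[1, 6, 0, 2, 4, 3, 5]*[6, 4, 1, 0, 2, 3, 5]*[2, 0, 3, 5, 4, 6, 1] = [4, 6, 1, 0, 3, 2, 5]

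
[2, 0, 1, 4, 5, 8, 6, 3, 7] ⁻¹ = [1, 2, 0, 7, 3, 4, 6, 8, 5] 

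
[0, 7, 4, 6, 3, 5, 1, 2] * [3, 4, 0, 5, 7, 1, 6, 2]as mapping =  [0→3, 1→2, 2→7, 3→6, 4→5, 5→1, 6→4, 7→0]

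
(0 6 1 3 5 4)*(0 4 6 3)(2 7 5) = (0 3 2 7 5 6 1)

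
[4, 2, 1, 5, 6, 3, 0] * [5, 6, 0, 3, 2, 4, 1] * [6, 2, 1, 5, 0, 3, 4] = [1, 6, 4, 0, 2, 5, 3]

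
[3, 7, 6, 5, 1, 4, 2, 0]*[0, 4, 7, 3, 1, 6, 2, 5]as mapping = [0→3, 1→5, 2→2, 3→6, 4→4, 5→1, 6→7, 7→0]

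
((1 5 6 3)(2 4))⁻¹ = (1 3 6 5)(2 4)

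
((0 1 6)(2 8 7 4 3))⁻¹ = (0 6 1)(2 3 4 7 8)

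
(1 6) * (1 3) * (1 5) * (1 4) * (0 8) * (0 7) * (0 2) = (0 8 7 2)(1 6 3 5 4)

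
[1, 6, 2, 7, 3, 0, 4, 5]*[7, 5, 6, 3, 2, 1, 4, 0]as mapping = [0→5, 1→4, 2→6, 3→0, 4→3, 5→7, 6→2, 7→1]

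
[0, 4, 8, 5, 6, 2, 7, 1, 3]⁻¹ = [0, 7, 5, 8, 1, 3, 4, 6, 2]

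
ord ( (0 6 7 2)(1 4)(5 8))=4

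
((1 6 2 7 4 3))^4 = (1 4 2)(3 7 6)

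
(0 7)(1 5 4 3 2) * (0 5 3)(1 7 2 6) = (0 2 7 5 4)(1 3 6)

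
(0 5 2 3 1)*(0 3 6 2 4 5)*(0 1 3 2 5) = (0 1 2 6 5 4)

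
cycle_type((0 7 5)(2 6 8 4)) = 3.4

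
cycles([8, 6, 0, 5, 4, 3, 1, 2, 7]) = (0 8 7 2)(1 6)(3 5)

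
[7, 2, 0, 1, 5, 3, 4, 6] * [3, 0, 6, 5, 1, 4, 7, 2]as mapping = [0→2, 1→6, 2→3, 3→0, 4→4, 5→5, 6→1, 7→7]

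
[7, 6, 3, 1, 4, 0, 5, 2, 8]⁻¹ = [5, 3, 7, 2, 4, 6, 1, 0, 8]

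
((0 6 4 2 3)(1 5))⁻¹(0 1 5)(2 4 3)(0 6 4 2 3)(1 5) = (0 3 2)(1 6 5)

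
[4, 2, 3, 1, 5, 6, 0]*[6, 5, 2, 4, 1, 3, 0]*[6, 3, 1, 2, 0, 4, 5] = [3, 1, 0, 4, 2, 6, 5]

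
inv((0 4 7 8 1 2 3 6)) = (0 6 3 2 1 8 7 4)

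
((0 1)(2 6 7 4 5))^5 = (0 1)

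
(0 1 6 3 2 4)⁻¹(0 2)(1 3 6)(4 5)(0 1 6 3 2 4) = (0 5)(1 4)(2 3 6)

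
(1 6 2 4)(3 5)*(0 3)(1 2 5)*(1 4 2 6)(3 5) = (0 5)(3 4 6)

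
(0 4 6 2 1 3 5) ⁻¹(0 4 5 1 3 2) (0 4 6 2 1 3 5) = (0 3 5 1 4 6) 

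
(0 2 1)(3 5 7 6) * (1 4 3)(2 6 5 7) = (0 6 1)(2 4 3 7 5)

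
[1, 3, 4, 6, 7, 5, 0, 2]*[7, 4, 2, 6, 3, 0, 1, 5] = [4, 6, 3, 1, 5, 0, 7, 2] 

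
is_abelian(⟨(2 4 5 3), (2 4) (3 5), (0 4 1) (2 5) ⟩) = no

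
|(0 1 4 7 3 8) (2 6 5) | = 6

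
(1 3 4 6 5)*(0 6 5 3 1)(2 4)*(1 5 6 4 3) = (0 4 6 1 5)(2 3)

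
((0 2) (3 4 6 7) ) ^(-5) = (0 2) (3 7 6 4) 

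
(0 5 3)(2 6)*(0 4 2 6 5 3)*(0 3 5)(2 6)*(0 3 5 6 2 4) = (0 6 4 2 3)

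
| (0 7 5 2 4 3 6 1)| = 8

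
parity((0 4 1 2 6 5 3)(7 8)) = odd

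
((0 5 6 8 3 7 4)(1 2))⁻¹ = (0 4 7 3 8 6 5)(1 2)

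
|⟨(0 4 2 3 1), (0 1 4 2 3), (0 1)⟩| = 120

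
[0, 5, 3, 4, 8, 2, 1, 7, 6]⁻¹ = [0, 6, 5, 2, 3, 1, 8, 7, 4]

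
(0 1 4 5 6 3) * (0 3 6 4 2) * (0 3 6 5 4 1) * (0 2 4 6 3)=(0 2)(1 4 6 5)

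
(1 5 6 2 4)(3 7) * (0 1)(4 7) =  (0 1 5 6 2 7 3 4)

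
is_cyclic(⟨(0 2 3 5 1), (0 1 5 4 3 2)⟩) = no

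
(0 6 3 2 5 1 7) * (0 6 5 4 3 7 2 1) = (0 5)(1 2 4 3)(6 7)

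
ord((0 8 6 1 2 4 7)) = 7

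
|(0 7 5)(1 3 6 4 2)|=15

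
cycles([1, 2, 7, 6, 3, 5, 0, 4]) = (0 1 2 7 4 3 6)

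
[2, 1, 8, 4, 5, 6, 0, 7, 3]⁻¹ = [6, 1, 0, 8, 3, 4, 5, 7, 2]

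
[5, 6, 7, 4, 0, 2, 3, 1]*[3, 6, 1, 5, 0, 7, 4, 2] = [7, 4, 2, 0, 3, 1, 5, 6]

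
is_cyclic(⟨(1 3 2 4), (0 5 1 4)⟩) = no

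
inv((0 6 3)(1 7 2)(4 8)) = (0 3 6)(1 2 7)(4 8)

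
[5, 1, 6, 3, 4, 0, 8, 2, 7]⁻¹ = [5, 1, 7, 3, 4, 0, 2, 8, 6]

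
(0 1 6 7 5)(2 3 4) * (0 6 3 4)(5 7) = (0 1 3)(2 4)(5 6)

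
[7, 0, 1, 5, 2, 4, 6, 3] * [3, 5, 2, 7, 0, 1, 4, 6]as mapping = [0→6, 1→3, 2→5, 3→1, 4→2, 5→0, 6→4, 7→7]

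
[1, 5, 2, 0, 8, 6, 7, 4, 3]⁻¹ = [3, 0, 2, 8, 7, 1, 5, 6, 4]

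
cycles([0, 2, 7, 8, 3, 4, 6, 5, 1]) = (1 2 7 5 4 3 8) 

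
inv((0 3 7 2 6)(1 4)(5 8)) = (0 6 2 7 3)(1 4)(5 8)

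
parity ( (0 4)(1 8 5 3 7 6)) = even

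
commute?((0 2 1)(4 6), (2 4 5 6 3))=no:(0 2 1)(4 6)*(2 4 5 6 3)=(0 4 3 2 1)(5 6), (2 4 5 6 3)*(0 2 1)(4 6)=(0 2 6 3 1)(4 5)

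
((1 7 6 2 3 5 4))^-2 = (1 5 2 7 4 3 6)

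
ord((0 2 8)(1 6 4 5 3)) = 15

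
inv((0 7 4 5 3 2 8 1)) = (0 1 8 2 3 5 4 7)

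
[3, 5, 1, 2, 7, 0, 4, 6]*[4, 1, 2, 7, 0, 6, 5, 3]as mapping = [0→7, 1→6, 2→1, 3→2, 4→3, 5→4, 6→0, 7→5]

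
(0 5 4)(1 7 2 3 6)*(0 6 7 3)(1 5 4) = (0 4 6 5 1 3 7 2)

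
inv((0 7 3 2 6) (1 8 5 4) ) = (0 6 2 3 7) (1 4 5 8) 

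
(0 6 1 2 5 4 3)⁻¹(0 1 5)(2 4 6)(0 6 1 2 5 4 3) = (1 5 3)(2 4 6)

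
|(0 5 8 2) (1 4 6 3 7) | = 20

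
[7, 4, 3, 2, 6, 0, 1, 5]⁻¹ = [5, 6, 3, 2, 1, 7, 4, 0]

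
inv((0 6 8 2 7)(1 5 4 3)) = (0 7 2 8 6)(1 3 4 5)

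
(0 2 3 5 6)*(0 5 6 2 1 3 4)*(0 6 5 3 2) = (0 1 2 4 6 3 5)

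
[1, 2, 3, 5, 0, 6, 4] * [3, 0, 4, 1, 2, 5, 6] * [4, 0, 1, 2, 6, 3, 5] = [4, 6, 0, 3, 2, 5, 1]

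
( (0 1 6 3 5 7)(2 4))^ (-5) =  (0 1 6 3 5 7)(2 4)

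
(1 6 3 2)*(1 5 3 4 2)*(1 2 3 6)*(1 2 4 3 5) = (1 2)(3 4 5 6)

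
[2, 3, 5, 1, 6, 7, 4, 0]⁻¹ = [7, 3, 0, 1, 6, 2, 4, 5]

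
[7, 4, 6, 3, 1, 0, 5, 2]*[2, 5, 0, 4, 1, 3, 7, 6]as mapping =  [0→6, 1→1, 2→7, 3→4, 4→5, 5→2, 6→3, 7→0]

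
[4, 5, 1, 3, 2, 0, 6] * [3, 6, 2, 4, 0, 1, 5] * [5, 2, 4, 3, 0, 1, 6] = [5, 2, 6, 0, 4, 3, 1]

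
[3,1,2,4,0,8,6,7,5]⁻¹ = [4,1,2,0,3,8,6,7,5]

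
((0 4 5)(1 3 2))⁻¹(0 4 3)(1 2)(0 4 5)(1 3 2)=(1 3)(2 4 5)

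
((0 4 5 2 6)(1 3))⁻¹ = (0 6 2 5 4)(1 3)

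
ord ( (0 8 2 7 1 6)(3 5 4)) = 6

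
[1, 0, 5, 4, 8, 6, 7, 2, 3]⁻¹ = [1, 0, 7, 8, 3, 2, 5, 6, 4]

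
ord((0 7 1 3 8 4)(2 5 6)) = 6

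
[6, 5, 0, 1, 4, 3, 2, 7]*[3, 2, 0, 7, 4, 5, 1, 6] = [1, 5, 3, 2, 4, 7, 0, 6]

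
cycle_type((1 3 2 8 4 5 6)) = 7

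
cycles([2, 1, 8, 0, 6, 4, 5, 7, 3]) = (0 2 8 3)(4 6 5)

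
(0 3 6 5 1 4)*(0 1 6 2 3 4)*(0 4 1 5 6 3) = (0 1 4 5 3 2)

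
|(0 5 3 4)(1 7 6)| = 12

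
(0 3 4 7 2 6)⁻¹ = (0 6 2 7 4 3)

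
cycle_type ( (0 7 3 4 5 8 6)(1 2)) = 2.7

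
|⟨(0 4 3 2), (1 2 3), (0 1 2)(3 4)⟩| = 120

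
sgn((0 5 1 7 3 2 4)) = 1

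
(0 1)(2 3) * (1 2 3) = (0 2 1)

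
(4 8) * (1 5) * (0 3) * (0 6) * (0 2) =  (0 3 6 2)(1 5)(4 8)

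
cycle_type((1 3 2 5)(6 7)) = 2.4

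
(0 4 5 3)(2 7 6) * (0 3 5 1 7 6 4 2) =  (0 2 6)(1 7 4)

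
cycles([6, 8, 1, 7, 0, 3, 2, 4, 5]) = (0 6 2 1 8 5 3 7 4)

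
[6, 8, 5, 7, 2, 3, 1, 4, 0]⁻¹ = [8, 6, 4, 5, 7, 2, 0, 3, 1]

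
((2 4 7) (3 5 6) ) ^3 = () 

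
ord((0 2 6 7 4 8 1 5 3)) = 9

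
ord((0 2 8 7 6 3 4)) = 7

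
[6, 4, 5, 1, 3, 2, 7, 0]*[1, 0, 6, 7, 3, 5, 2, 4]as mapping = [0→2, 1→3, 2→5, 3→0, 4→7, 5→6, 6→4, 7→1]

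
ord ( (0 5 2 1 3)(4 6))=10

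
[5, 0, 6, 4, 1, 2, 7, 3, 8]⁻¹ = [1, 4, 5, 7, 3, 0, 2, 6, 8]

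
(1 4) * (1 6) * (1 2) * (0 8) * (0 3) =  (0 8 3)(1 4 6 2)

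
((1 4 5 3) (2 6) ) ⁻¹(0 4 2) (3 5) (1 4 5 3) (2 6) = (0 5 6) (1 3) 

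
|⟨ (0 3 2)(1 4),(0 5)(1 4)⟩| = 48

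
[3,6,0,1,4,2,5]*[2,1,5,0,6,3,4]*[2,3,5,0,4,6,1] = [2,4,5,3,1,6,0]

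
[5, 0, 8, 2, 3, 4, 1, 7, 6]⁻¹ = [1, 6, 3, 4, 5, 0, 8, 7, 2]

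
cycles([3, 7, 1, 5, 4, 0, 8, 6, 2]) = (0 3 5)(1 7 6 8 2)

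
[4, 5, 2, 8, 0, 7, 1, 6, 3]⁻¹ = [4, 6, 2, 8, 0, 1, 7, 5, 3]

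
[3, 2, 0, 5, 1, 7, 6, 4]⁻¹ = [2, 4, 1, 0, 7, 3, 6, 5]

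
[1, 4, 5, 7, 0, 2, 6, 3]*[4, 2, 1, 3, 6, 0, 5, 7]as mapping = [0→2, 1→6, 2→0, 3→7, 4→4, 5→1, 6→5, 7→3]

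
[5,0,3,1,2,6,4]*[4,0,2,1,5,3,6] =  [3,4,1,0,2,6,5]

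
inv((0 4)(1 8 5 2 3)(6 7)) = (0 4)(1 3 2 5 8)(6 7)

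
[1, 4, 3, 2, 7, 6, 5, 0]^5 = [1, 4, 3, 2, 7, 6, 5, 0]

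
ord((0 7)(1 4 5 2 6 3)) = 6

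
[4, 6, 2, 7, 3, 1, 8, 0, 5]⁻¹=[7, 5, 2, 4, 0, 8, 1, 3, 6]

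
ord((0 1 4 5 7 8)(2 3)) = 6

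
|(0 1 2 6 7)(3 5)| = 10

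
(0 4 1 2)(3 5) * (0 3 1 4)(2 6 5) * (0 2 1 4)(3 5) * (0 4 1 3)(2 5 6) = (0 5 1 2 6)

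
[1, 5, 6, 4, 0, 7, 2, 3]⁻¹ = [4, 0, 6, 7, 3, 1, 2, 5]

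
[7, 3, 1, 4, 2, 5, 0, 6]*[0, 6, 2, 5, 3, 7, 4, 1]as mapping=[0→1, 1→5, 2→6, 3→3, 4→2, 5→7, 6→0, 7→4]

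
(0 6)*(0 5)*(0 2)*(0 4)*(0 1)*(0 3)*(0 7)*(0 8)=(0 6 5 2 4 1 3 7 8)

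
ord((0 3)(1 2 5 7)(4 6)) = 4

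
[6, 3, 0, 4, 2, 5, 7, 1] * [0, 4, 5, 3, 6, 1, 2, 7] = [2, 3, 0, 6, 5, 1, 7, 4]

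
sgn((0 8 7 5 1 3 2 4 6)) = 1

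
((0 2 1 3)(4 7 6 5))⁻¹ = (0 3 1 2)(4 5 6 7)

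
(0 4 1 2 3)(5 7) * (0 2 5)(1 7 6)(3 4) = (0 3 2 4 7)(1 5 6)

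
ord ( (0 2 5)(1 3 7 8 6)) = 15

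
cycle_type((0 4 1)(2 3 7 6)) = 3.4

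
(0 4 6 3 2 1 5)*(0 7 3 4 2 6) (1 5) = (0 2 5 7 3 6 4) 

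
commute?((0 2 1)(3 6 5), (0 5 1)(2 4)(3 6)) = no:(0 2 1)(3 6 5) * (0 5 1)(2 4)(3 6) = (0 4 2)(1 5 6), (0 5 1)(2 4)(3 6) * (0 2 1)(3 6 5) = (0 3 5)(1 2 4)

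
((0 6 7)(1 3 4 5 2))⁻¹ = (0 7 6)(1 2 5 4 3)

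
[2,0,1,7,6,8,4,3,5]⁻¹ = [1,2,0,7,6,8,4,3,5]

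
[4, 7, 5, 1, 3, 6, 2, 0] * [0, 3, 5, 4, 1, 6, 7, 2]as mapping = [0→1, 1→2, 2→6, 3→3, 4→4, 5→7, 6→5, 7→0]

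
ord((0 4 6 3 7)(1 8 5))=15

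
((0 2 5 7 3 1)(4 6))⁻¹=(0 1 3 7 5 2)(4 6)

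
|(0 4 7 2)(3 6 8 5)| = 4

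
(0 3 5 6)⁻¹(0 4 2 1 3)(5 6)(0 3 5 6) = (0 6)(1 5 3 4 2)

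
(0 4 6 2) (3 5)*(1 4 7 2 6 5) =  (0 7 2) (1 4 5 3) 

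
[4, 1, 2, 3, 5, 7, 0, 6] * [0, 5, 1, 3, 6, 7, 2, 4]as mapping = [0→6, 1→5, 2→1, 3→3, 4→7, 5→4, 6→0, 7→2]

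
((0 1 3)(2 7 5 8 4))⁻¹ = (0 3 1)(2 4 8 5 7)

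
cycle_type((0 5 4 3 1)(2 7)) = 2.5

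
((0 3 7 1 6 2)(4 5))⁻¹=(0 2 6 1 7 3)(4 5)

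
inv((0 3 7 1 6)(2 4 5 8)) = (0 6 1 7 3)(2 8 5 4)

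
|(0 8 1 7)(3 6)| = 4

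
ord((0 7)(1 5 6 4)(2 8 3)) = 12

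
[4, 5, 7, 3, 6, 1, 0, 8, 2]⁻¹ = [6, 5, 8, 3, 0, 1, 4, 2, 7]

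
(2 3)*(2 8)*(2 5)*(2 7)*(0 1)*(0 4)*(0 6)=(0 1 4 6)(2 3 8 5 7)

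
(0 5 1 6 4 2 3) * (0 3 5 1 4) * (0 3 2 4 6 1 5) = (0 5 6 3 2)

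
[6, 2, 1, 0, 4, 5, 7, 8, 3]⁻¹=[3, 2, 1, 8, 4, 5, 0, 6, 7]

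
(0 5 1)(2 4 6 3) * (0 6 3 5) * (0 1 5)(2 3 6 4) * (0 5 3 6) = (0 1 4)(3 6 5)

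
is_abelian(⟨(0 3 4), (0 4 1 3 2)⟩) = no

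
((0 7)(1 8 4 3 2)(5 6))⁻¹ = (0 7)(1 2 3 4 8)(5 6)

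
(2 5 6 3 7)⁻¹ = (2 7 3 6 5)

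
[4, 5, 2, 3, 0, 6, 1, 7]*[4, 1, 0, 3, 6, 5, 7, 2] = [6, 5, 0, 3, 4, 7, 1, 2]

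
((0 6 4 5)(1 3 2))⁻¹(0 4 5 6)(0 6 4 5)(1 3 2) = (0 4 6 5)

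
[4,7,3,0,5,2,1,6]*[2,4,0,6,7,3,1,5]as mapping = [0→7,1→5,2→6,3→2,4→3,5→0,6→4,7→1]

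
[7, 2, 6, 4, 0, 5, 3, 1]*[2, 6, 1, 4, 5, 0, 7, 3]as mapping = [0→3, 1→1, 2→7, 3→5, 4→2, 5→0, 6→4, 7→6]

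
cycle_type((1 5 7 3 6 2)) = 6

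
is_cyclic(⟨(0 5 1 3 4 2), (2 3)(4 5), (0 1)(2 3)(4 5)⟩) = no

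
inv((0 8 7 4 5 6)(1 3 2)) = (0 6 5 4 7 8)(1 2 3)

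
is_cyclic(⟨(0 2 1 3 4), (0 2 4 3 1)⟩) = no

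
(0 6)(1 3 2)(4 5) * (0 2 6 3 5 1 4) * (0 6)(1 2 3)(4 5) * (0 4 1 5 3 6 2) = (0 5 2 3 4)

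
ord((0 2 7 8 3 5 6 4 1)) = 9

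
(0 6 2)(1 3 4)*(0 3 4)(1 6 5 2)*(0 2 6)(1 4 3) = (0 5 6 4)(1 3 2)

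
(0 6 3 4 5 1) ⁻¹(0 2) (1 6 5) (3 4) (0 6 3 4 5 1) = (0 3 1) (2 6) (4 5) 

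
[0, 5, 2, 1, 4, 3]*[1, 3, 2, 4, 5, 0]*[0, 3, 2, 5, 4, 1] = [3, 0, 2, 5, 1, 4]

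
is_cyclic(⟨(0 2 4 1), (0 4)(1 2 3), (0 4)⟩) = no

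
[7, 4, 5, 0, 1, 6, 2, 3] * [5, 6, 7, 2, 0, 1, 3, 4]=[4, 0, 1, 5, 6, 3, 7, 2]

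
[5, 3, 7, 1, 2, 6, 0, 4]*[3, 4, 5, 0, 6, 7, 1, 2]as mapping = [0→7, 1→0, 2→2, 3→4, 4→5, 5→1, 6→3, 7→6]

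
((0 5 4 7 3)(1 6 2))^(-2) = (0 7 5 3 4)(1 6 2)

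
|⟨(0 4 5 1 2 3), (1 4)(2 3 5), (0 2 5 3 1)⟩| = 720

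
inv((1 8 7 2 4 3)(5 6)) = (1 3 4 2 7 8)(5 6)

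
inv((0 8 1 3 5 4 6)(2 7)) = (0 6 4 5 3 1 8)(2 7)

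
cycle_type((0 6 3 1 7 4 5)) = 7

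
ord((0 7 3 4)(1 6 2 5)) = 4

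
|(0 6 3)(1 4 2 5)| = 12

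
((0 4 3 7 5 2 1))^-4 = (0 7 1 3 2 4 5)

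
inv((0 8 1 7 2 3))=(0 3 2 7 1 8)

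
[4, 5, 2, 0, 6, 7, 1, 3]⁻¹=[3, 6, 2, 7, 0, 1, 4, 5]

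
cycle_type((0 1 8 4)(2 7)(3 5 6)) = 2.3.4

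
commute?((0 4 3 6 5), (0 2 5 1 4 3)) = no:(0 4 3 6 5) * (0 2 5 1 4 3) = (0 3 6 1 4)(2 5), (0 2 5 1 4 3) * (0 4 3 6 5) = (0 2)(1 3 4 6 5)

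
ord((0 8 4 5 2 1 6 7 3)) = 9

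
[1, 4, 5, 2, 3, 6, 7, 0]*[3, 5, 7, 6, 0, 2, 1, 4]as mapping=[0→5, 1→0, 2→2, 3→7, 4→6, 5→1, 6→4, 7→3]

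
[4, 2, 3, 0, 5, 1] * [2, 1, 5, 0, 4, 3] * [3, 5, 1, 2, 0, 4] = [0, 4, 3, 1, 2, 5]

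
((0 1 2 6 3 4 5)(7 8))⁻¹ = (0 5 4 3 6 2 1)(7 8)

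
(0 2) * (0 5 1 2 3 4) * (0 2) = (0 3 4 2 5 1)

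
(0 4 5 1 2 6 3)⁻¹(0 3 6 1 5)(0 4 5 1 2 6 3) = (0 3 2 1 4)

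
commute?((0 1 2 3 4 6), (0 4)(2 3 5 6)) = no:(0 1 2 3 4 6)*(0 4)(2 3 5 6) = (0 1 3)(2 5 6 4), (0 4)(2 3 5 6)*(0 1 2 3 4 6) = (0 6 3 5)(1 2 4)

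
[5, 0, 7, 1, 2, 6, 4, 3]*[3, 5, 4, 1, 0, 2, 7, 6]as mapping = [0→2, 1→3, 2→6, 3→5, 4→4, 5→7, 6→0, 7→1]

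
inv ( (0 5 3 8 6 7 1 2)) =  (0 2 1 7 6 8 3 5)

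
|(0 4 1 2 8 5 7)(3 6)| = 14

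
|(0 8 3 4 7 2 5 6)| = 8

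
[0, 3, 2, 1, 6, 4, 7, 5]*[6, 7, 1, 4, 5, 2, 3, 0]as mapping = [0→6, 1→4, 2→1, 3→7, 4→3, 5→5, 6→0, 7→2]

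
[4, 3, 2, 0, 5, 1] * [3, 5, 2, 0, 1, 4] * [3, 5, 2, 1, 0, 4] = [5, 3, 2, 1, 0, 4]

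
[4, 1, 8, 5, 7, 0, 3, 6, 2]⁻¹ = [5, 1, 8, 6, 0, 3, 7, 4, 2]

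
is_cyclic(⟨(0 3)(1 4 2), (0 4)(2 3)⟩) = no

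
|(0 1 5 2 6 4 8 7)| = 8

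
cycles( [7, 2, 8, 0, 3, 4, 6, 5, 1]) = (0 7 5 4 3)(1 2 8)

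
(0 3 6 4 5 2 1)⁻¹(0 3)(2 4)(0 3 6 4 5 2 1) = (1 5)(3 6)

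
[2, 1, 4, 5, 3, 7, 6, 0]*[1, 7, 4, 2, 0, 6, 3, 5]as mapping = [0→4, 1→7, 2→0, 3→6, 4→2, 5→5, 6→3, 7→1]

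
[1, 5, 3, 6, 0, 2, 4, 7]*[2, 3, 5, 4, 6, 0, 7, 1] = [3, 0, 4, 7, 2, 5, 6, 1]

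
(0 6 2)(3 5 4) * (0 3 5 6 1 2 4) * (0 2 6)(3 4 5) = (0 1 6 5 2 4 3)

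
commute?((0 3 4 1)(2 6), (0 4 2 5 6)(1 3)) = no:(0 3 4 1)(2 6) * (0 4 2 5 6)(1 3) = (0 1 4 3 2)(5 6), (0 4 2 5 6)(1 3) * (0 3 4 1)(2 6) = (0 1 4 6 3)(2 5)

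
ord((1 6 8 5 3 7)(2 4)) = 6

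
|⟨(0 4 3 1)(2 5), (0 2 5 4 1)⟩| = 360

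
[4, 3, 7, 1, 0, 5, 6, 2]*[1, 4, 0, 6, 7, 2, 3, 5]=[7, 6, 5, 4, 1, 2, 3, 0]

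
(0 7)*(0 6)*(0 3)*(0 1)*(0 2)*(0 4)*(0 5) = (0 7 6 3 1 2 4 5)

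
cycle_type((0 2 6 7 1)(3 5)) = 2.5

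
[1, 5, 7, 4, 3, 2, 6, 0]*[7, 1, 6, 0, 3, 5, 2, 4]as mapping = [0→1, 1→5, 2→4, 3→3, 4→0, 5→6, 6→2, 7→7]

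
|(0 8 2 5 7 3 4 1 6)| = 9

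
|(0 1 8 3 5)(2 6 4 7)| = 20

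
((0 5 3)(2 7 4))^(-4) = (0 3 5)(2 4 7)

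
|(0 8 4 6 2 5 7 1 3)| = 9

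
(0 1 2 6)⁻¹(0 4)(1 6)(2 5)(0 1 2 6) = (0 2)(1 4)(5 6)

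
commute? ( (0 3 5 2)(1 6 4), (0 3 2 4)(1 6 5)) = no: (0 3 5 2)(1 6 4)*(0 3 2 4)(1 6 5) = (0 2 3 1 5 4 6), (0 3 2 4)(1 6 5)*(0 3 5 2)(1 6 4) = (0 5 6 2 1 4 3)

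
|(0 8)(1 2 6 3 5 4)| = 6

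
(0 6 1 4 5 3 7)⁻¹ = (0 7 3 5 4 1 6)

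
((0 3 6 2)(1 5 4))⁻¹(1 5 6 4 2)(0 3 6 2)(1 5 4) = (0 5 4 2 1)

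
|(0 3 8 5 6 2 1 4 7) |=9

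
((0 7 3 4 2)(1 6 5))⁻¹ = (0 2 4 3 7)(1 5 6)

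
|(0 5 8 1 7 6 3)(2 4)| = 14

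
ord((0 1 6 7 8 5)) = 6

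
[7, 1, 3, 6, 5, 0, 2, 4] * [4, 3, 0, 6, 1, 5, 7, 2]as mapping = [0→2, 1→3, 2→6, 3→7, 4→5, 5→4, 6→0, 7→1]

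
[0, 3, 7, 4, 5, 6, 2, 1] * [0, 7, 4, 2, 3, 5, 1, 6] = [0, 2, 6, 3, 5, 1, 4, 7]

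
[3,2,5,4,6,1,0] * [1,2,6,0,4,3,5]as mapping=[0→0,1→6,2→3,3→4,4→5,5→2,6→1]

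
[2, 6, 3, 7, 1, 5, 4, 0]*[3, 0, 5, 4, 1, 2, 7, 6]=[5, 7, 4, 6, 0, 2, 1, 3]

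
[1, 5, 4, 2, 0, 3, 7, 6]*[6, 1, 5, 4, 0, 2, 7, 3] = [1, 2, 0, 5, 6, 4, 3, 7]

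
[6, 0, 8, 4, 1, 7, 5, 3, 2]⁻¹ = [1, 4, 8, 7, 3, 6, 0, 5, 2]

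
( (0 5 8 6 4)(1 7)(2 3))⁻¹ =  (0 4 6 8 5)(1 7)(2 3)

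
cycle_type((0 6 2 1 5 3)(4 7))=2.6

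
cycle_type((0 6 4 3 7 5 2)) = 7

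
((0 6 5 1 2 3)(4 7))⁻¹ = (0 3 2 1 5 6)(4 7)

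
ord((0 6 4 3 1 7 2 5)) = 8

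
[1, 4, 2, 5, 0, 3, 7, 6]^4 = [1, 4, 2, 3, 0, 5, 6, 7]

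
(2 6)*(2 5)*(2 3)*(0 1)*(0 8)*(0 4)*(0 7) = (0 1 8 4 7)(2 6 5 3)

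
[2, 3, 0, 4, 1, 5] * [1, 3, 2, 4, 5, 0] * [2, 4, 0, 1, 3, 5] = [0, 3, 4, 5, 1, 2] 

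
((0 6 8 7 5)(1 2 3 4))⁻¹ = (0 5 7 8 6)(1 4 3 2)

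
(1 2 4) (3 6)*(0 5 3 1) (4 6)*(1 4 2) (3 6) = (0 5 6 4) (2 3) 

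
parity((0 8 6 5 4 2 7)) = even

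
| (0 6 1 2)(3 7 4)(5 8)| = 12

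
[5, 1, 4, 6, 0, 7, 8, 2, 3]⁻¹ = [4, 1, 7, 8, 2, 0, 3, 5, 6]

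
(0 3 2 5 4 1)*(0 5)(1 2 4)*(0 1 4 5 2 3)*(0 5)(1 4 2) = (0 5 2 4 3)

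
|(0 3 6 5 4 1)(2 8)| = 6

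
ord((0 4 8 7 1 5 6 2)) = 8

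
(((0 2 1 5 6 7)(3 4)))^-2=(0 6 1)(2 7 5)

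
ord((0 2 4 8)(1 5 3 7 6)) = 20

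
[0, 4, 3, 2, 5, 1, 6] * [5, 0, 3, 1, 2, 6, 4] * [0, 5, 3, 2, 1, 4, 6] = [4, 3, 5, 2, 6, 0, 1]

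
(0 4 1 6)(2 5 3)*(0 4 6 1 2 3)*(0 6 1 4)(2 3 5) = (0 1 4 3 5 6)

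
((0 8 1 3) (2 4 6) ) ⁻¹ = (0 3 1 8) (2 6 4) 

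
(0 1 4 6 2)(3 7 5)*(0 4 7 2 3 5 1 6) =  (0 6 3 2 4)(1 7)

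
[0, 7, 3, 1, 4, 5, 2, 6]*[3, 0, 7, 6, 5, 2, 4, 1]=[3, 1, 6, 0, 5, 2, 7, 4]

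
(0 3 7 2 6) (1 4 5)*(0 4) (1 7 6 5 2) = (0 3 6 4 2 5 7 1) 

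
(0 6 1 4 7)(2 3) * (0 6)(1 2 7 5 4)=(2 3 7 6)(4 5)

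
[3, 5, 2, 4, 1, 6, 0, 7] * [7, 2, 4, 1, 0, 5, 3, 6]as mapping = [0→1, 1→5, 2→4, 3→0, 4→2, 5→3, 6→7, 7→6]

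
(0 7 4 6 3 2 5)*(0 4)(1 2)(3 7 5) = (0 5 4 6 7)(1 2 3)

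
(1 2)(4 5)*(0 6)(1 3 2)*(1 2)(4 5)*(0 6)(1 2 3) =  (1 3 2)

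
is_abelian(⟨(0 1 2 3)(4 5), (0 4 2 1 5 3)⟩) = no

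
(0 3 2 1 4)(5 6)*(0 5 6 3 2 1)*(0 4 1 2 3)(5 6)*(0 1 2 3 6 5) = (0 6)(1 2 4 5)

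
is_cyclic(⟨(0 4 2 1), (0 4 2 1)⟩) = yes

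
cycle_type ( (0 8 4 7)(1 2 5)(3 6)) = 2.3.4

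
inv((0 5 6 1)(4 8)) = (0 1 6 5)(4 8)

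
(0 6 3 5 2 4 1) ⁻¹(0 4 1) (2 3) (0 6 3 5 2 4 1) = (0 6 1) (4 5) 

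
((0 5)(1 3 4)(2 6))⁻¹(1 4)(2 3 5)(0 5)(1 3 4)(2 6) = (0 6 4)(1 3)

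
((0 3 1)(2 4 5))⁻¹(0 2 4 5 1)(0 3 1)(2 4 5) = (0 3 4 5 2)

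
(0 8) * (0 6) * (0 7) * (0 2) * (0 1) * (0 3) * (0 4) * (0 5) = (0 8 6 7 2 1 3 4 5)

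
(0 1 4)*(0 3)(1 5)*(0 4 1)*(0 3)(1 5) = (0 1 5 3 4)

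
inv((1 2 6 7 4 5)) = (1 5 4 7 6 2)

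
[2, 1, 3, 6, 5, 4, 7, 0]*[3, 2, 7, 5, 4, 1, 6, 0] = [7, 2, 5, 6, 1, 4, 0, 3]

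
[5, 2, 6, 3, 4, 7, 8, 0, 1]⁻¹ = [7, 8, 1, 3, 4, 0, 2, 5, 6]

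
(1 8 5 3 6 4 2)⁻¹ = (1 2 4 6 3 5 8)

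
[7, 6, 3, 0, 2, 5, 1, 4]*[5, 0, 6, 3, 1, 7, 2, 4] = [4, 2, 3, 5, 6, 7, 0, 1]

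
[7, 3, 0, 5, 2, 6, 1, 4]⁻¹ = [2, 6, 4, 1, 7, 3, 5, 0]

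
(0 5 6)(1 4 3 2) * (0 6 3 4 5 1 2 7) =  (0 1 5 3 7)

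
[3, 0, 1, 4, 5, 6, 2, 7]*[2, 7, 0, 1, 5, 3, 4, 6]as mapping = [0→1, 1→2, 2→7, 3→5, 4→3, 5→4, 6→0, 7→6]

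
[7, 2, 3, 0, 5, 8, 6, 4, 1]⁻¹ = [3, 8, 1, 2, 7, 4, 6, 0, 5]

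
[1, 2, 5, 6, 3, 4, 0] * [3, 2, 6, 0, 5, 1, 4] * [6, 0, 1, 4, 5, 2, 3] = [1, 3, 0, 5, 6, 2, 4]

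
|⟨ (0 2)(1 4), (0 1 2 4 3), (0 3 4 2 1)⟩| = 60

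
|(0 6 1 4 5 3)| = 6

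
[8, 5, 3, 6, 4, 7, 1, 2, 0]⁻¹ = [8, 6, 7, 2, 4, 1, 3, 5, 0]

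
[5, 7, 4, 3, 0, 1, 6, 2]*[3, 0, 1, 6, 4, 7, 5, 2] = [7, 2, 4, 6, 3, 0, 5, 1]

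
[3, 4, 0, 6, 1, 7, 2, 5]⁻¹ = [2, 4, 6, 0, 1, 7, 3, 5]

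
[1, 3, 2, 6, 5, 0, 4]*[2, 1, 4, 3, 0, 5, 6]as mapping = [0→1, 1→3, 2→4, 3→6, 4→5, 5→2, 6→0]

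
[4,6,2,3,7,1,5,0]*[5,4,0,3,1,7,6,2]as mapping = [0→1,1→6,2→0,3→3,4→2,5→4,6→7,7→5]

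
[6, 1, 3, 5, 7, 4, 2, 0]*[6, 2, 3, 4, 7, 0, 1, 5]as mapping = [0→1, 1→2, 2→4, 3→0, 4→5, 5→7, 6→3, 7→6]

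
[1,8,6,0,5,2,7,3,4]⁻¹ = [3,0,5,7,8,4,2,6,1]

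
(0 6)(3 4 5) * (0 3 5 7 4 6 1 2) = (0 1 2)(3 6)(4 7)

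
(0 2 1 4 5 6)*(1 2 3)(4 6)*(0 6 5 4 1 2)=(0 3 2)(1 5)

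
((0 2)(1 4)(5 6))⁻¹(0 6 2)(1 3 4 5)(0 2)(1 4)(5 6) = (0 2 5)(1 6 4 3)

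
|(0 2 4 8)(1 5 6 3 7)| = 20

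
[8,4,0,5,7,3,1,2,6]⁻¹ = [2,6,7,5,1,3,8,4,0]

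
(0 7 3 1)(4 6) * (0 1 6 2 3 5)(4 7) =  (0 4 2 3 6 7 5)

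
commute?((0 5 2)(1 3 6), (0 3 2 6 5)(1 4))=no:(0 5 2)(1 3 6)*(0 3 2 6 5)(1 4)=(1 2 3 5 6 4), (0 3 2 6 5)(1 4)*(0 5 2)(1 3 6)=(0 6 2 1 4 3)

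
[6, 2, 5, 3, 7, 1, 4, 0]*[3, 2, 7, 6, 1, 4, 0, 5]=[0, 7, 4, 6, 5, 2, 1, 3]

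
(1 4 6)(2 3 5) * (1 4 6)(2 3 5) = (1 6 4)(2 5 3)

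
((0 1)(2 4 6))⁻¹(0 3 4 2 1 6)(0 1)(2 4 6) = (0 2 1 3 6 4)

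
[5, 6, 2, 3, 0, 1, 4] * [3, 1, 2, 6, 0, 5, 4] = [5, 4, 2, 6, 3, 1, 0]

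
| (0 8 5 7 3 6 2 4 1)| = 9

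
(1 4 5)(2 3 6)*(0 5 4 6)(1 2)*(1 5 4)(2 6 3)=(0 4 1 3)(5 6)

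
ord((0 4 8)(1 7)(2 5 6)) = 6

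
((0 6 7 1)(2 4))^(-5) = (0 1 7 6)(2 4)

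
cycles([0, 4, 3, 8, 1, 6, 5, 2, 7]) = (1 4)(2 3 8 7)(5 6)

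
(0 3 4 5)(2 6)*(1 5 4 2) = (0 3 2 6 1 5)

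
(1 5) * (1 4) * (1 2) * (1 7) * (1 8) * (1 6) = (1 5 4 2 7 8 6)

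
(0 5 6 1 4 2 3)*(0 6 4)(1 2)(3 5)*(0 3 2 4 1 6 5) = (0 2)(1 3 5)(4 6)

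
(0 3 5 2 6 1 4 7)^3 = (0 2 4 3 6 7 5 1)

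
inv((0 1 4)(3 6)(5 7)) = (0 4 1)(3 6)(5 7)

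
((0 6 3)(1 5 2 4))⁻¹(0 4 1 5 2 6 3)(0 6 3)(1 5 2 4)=(0 6 1 5 2 4 3)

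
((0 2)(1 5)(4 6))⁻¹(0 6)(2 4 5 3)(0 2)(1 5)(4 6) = (0 6 1 3)(2 4)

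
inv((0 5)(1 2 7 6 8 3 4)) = (0 5)(1 4 3 8 6 7 2)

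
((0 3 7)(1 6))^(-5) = (0 3 7)(1 6)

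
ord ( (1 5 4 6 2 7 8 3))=8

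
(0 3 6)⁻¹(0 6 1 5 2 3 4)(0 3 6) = (0 1 5 2 6 4 3)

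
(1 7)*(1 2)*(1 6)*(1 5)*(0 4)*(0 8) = (0 4 8)(1 7 2 6 5)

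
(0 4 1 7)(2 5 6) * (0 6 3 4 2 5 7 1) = (0 2 7 6 5 3 4)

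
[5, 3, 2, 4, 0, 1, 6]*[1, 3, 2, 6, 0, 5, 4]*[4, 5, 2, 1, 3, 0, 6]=[0, 6, 2, 4, 5, 1, 3]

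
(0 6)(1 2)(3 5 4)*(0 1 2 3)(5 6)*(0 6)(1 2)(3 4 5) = (0 3)(1 4 6 2)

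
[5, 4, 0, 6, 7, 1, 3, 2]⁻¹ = [2, 5, 7, 6, 1, 0, 3, 4]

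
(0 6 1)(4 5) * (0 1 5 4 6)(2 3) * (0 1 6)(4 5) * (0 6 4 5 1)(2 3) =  (1 4)(5 6)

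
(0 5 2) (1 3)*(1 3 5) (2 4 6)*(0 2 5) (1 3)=(0 3 1) (4 6 5) 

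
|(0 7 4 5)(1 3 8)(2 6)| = 12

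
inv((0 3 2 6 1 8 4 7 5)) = (0 5 7 4 8 1 6 2 3)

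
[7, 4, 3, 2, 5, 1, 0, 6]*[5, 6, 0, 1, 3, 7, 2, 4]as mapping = [0→4, 1→3, 2→1, 3→0, 4→7, 5→6, 6→5, 7→2]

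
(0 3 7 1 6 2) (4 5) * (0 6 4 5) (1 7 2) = (0 3 2 6 1 4) 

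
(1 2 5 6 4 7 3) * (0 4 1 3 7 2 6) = (0 4 2 5)(1 6)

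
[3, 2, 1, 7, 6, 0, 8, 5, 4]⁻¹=[5, 2, 1, 0, 8, 7, 4, 3, 6]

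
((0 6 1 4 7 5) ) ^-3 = (0 4) (1 5) (6 7) 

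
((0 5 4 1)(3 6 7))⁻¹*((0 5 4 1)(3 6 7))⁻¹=(0 4)(1 5)(3 6 7)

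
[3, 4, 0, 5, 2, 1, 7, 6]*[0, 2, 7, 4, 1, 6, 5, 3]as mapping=[0→4, 1→1, 2→0, 3→6, 4→7, 5→2, 6→3, 7→5]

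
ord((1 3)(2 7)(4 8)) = 2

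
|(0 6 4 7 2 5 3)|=7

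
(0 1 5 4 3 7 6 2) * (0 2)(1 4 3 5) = (0 4 5 3 7 6)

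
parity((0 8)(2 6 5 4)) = even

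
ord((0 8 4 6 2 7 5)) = 7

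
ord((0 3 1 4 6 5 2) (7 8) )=14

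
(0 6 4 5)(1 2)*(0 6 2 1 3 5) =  (0 2 3 5 6 4)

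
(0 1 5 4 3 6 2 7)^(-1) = (0 7 2 6 3 4 5 1)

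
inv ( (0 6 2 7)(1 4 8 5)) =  (0 7 2 6)(1 5 8 4)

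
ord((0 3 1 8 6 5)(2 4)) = 6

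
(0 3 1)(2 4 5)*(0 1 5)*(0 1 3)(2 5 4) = (1 3 4)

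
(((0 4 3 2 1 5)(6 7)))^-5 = (0 4 3 2 1 5)(6 7)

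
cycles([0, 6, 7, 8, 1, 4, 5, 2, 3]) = (1 6 5 4) (2 7) (3 8) 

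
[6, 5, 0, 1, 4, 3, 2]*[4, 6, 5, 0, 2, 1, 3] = [3, 1, 4, 6, 2, 0, 5]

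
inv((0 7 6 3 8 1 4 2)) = (0 2 4 1 8 3 6 7)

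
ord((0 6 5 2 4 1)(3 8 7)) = 6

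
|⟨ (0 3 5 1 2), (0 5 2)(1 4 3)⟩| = 360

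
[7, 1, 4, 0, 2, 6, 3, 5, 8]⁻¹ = [3, 1, 4, 6, 2, 7, 5, 0, 8]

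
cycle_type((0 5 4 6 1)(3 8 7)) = 3.5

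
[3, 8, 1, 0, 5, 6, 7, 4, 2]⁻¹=[3, 2, 8, 0, 7, 4, 5, 6, 1]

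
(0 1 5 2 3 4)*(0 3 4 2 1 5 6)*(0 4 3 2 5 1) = (0 1 6 4 2 3 5)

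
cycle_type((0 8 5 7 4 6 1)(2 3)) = 2.7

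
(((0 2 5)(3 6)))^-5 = (0 2 5)(3 6)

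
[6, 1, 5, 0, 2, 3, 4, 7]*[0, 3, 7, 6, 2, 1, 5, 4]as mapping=[0→5, 1→3, 2→1, 3→0, 4→7, 5→6, 6→2, 7→4]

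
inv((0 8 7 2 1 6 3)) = (0 3 6 1 2 7 8)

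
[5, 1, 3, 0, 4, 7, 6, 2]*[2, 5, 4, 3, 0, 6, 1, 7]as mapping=[0→6, 1→5, 2→3, 3→2, 4→0, 5→7, 6→1, 7→4]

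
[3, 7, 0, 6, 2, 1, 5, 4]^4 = [1, 0, 5, 7, 6, 2, 4, 3]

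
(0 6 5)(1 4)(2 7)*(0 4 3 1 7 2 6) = (1 3)(4 7 6 5)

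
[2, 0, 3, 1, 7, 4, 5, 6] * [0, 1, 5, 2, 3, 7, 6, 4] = [5, 0, 2, 1, 4, 3, 7, 6]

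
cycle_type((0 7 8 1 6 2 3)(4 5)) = 2.7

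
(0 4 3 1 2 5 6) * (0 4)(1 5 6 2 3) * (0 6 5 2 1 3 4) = (0 6)(1 4 3 2 5)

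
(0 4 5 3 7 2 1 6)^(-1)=(0 6 1 2 7 3 5 4)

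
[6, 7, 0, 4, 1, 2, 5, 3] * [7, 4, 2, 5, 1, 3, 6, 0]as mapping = [0→6, 1→0, 2→7, 3→1, 4→4, 5→2, 6→3, 7→5]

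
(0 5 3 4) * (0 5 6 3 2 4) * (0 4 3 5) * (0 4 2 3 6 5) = (0 5 3 2 6)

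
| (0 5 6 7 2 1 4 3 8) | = 9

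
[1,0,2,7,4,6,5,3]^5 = [1,0,2,7,4,6,5,3]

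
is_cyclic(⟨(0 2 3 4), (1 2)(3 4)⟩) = no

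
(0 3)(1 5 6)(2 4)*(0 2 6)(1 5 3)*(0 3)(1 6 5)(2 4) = (0 6 1)(3 4 5)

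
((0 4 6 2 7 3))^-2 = (0 7 6)(2 4 3)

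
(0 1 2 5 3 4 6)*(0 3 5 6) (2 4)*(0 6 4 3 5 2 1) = (1 3) (2 4 6 5) 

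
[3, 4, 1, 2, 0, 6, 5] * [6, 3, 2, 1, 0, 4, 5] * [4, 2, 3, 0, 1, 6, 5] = [2, 4, 0, 3, 5, 6, 1]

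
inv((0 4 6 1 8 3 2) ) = (0 2 3 8 1 6 4) 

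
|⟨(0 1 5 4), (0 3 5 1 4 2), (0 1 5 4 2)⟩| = 720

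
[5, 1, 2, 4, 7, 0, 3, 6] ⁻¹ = [5, 1, 2, 6, 3, 0, 7, 4] 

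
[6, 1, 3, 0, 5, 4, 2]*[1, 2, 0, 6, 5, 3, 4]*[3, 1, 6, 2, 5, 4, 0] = [5, 6, 0, 1, 2, 4, 3]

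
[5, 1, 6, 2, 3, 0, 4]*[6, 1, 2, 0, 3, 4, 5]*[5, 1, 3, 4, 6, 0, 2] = [6, 1, 0, 3, 5, 2, 4]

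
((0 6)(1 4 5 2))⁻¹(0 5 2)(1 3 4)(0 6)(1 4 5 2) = (1 6 2)(3 5 4)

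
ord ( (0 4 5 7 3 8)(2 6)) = 6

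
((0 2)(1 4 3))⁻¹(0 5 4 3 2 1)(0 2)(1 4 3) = (0 4 2 5 3 1)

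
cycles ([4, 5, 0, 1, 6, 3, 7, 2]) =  (0 4 6 7 2)(1 5 3)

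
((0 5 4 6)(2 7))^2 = (0 4)(5 6)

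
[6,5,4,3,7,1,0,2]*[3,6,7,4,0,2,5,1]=[5,2,0,4,1,6,3,7]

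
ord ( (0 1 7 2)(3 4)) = 4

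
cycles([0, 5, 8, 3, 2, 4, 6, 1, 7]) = (1 5 4 2 8 7)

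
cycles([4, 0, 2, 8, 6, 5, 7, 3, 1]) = (0 4 6 7 3 8 1)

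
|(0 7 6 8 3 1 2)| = 7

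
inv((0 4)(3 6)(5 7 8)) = (0 4)(3 6)(5 8 7)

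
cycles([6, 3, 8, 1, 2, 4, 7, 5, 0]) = (0 6 7 5 4 2 8) (1 3) 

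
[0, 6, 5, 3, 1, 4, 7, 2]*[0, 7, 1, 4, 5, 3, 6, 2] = [0, 6, 3, 4, 7, 5, 2, 1]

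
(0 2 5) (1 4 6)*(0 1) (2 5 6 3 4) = (0 5 1 2 6) (3 4) 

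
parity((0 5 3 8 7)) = even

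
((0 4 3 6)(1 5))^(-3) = (0 4 3 6)(1 5)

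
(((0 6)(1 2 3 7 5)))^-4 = (1 2 3 7 5)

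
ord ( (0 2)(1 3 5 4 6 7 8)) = 14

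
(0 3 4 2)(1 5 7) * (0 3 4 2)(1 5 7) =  (0 4)(1 7 5)(2 3)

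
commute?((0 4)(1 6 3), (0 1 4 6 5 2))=no:(0 4)(1 6 3)*(0 1 4 6 5 2)=(0 6 3 4 1 5 2), (0 1 4 6 5 2)*(0 4)(1 6 3)=(0 6 5 2 4 3 1)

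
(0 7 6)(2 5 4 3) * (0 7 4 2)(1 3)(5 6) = (0 4 1 3)(2 6 7 5)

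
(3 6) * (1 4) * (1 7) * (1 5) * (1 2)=(1 4 7 5 2)(3 6)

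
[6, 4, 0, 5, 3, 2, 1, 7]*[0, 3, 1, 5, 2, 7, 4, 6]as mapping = [0→4, 1→2, 2→0, 3→7, 4→5, 5→1, 6→3, 7→6]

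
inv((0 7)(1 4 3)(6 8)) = (0 7)(1 3 4)(6 8)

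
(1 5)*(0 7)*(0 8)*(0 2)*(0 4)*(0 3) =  (0 7 8 2 4 3)(1 5)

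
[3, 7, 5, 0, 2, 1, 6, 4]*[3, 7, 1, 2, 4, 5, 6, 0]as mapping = [0→2, 1→0, 2→5, 3→3, 4→1, 5→7, 6→6, 7→4]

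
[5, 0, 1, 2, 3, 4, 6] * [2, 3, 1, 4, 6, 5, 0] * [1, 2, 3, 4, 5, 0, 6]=[0, 3, 4, 2, 5, 6, 1]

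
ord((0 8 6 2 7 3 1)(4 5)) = 14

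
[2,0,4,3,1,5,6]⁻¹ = [1,4,0,3,2,5,6]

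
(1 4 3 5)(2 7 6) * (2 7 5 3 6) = (1 4 6 7 2 5)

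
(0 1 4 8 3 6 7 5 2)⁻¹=(0 2 5 7 6 3 8 4 1)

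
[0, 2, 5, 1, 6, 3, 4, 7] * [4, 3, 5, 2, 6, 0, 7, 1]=[4, 5, 0, 3, 7, 2, 6, 1]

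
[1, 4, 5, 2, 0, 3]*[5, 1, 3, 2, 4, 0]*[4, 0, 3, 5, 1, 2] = [0, 1, 4, 5, 2, 3]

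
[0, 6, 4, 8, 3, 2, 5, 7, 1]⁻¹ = [0, 8, 5, 4, 2, 6, 1, 7, 3]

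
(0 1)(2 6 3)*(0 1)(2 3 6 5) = (2 5)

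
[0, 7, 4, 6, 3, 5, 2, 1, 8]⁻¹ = [0, 7, 6, 4, 2, 5, 3, 1, 8]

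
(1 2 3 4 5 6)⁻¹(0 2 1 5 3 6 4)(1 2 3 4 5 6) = (0 3 2 6 4 1 5)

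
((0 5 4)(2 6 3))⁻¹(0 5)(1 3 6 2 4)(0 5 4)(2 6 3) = (0 1 2 3 6)(4 5)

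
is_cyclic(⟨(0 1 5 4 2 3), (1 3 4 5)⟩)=no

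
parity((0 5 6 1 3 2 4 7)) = odd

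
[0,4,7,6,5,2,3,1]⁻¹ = [0,7,5,6,1,4,3,2]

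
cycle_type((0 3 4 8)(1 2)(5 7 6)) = 2.3.4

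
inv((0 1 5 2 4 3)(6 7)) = (0 3 4 2 5 1)(6 7)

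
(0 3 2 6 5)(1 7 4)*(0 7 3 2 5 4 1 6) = (0 2)(1 3 5 7)(4 6)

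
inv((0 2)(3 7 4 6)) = (0 2)(3 6 4 7)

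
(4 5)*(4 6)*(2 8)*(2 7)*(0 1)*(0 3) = (0 1 3)(2 8 7)(4 5 6)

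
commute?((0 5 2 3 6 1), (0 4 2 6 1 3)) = no:(0 5 2 3 6 1)*(0 4 2 6 1 3) = (0 5 6 3 1 4 2), (0 4 2 6 1 3)*(0 5 2 3 6 1) = (0 4 3 5 2 1 6)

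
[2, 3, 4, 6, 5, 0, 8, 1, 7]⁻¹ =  [5, 7, 0, 1, 2, 4, 3, 8, 6]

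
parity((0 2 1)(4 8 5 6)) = odd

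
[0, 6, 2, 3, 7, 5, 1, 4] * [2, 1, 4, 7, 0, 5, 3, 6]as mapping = [0→2, 1→3, 2→4, 3→7, 4→6, 5→5, 6→1, 7→0]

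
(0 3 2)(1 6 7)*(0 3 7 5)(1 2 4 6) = (0 7 2 3 4 6 5)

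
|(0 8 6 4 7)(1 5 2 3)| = 20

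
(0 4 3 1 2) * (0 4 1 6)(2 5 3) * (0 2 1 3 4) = (0 3 6 2)(1 5 4)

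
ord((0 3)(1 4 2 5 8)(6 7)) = 10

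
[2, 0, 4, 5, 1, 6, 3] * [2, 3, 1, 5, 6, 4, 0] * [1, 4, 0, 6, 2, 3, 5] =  [4, 0, 5, 2, 6, 1, 3]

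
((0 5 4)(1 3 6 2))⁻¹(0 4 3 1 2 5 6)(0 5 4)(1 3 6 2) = (0 6 3 1 4 2 5)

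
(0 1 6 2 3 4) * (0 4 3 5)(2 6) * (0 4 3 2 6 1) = (1 6)(2 5 4 3)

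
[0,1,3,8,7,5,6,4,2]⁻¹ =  [0,1,8,2,7,5,6,4,3]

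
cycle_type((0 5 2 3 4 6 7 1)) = 8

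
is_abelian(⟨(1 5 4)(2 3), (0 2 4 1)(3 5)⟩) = no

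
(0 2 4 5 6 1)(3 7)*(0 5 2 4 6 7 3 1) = (0 4 2 6)(1 5 7)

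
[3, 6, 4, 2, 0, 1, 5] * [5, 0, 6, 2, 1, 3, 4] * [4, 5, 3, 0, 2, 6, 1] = [3, 2, 5, 1, 6, 4, 0]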